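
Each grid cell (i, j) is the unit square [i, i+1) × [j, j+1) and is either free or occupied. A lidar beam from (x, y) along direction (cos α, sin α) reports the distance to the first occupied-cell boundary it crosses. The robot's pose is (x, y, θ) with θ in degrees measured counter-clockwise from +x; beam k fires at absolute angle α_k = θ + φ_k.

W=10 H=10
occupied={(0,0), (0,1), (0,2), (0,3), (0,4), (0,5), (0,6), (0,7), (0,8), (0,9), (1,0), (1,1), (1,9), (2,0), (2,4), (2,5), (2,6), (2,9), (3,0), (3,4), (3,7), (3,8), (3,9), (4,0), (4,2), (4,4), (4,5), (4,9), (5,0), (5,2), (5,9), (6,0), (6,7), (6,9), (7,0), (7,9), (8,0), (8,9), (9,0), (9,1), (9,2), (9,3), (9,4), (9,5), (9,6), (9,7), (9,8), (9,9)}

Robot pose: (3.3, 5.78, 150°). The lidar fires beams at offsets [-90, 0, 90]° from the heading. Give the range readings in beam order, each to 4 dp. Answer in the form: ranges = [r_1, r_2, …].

beam 1: φ=-90°, α=60°
  cosα=0.5000 sinα=0.8660 | (3,5) | tMaxX 1.4000 tMaxY 0.2540 | tΔX 2.0000 tΔY 1.1547
    t=0.2540 [y] (3,6)
    t=1.4000 [x] (4,6)
    t=1.4087 [y] (4,7)
    t=2.5634 [y] (4,8)
    t=3.4000 [x] (5,8)
    t=3.7181 [y] (5,9) — stop
  → r_1 = 3.7181
beam 2: φ=0°, α=150°
  cosα=-0.8660 sinα=0.5000 | (3,5) | tMaxX 0.3464 tMaxY 0.4400 | tΔX 1.1547 tΔY 2.0000
    t=0.3464 [x] (2,5) — stop
  → r_2 = 0.3464
beam 3: φ=90°, α=240°
  cosα=-0.5000 sinα=-0.8660 | (3,5) | tMaxX 0.6000 tMaxY 0.9007 | tΔX 2.0000 tΔY 1.1547
    t=0.6000 [x] (2,5) — stop
  → r_3 = 0.6000

ranges = [3.7181, 0.3464, 0.6000]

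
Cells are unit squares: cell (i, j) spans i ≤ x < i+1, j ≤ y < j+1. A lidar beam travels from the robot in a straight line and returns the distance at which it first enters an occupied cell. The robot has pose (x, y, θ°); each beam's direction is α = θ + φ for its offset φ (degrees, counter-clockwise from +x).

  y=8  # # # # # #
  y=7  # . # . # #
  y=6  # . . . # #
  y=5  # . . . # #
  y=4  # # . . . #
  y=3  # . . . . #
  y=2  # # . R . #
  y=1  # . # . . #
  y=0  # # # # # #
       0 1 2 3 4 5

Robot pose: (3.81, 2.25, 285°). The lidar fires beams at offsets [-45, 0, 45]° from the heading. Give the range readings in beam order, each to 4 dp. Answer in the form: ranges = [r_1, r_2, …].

ranges = [1.4434, 1.2941, 1.3741]

beam 1: φ=-45°, α=240°
  direction (-0.5000, -0.8660); cell (3,2); t to first gridline: x 1.6200, y 0.2887 (then +2.0000 / +1.1547)
    (3,1) via y @ 0.2887
    (3,0) via y @ 1.4434  # hit
  → r_1 = 1.4434
beam 2: φ=0°, α=285°
  direction (0.2588, -0.9659); cell (3,2); t to first gridline: x 0.7341, y 0.2588 (then +3.8637 / +1.0353)
    (3,1) via y @ 0.2588
    (4,1) via x @ 0.7341
    (4,0) via y @ 1.2941  # hit
  → r_2 = 1.2941
beam 3: φ=45°, α=330°
  direction (0.8660, -0.5000); cell (3,2); t to first gridline: x 0.2194, y 0.5000 (then +1.1547 / +2.0000)
    (4,2) via x @ 0.2194
    (4,1) via y @ 0.5000
    (5,1) via x @ 1.3741  # hit
  → r_3 = 1.3741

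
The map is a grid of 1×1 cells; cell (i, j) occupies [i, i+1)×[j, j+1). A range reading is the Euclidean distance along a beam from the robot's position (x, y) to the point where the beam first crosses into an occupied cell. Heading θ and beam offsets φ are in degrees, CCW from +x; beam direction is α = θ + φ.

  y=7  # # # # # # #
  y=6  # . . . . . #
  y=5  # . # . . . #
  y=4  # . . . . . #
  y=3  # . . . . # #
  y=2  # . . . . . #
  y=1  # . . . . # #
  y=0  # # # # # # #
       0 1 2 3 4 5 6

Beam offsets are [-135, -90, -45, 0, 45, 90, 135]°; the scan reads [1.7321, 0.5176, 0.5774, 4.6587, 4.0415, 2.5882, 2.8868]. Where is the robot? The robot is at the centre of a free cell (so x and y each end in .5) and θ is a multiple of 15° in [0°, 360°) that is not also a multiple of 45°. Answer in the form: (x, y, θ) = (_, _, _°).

(x, y, θ) = (3.5, 5.5, 255°)

Candidates: 27 free-cell centres × 16 headings = 432 poses. Raycast each; keep the one whose scan matches to 4 dp.
  (2.5, 4.5, 300°): beam 1 = 1.5529 ≠ 1.7321 ✗
  (1.5, 1.5, 105°): beam 1 = 1.0000 ≠ 1.7321 ✗
  (5.5, 5.5, 330°): beam 1 = 4.6587 ≠ 1.7321 ✗
  (3.5, 1.5, 195°): beam 1 = 5.0000 ≠ 1.7321 ✗
  …
  (3.5, 5.5, 255°): r_1=1.7321, r_2=0.5176, r_3=0.5774, r_4=4.6587, r_5=4.0415, r_6=2.5882, r_7=2.8868 — all match ✓
No second candidate reproduces the full scan.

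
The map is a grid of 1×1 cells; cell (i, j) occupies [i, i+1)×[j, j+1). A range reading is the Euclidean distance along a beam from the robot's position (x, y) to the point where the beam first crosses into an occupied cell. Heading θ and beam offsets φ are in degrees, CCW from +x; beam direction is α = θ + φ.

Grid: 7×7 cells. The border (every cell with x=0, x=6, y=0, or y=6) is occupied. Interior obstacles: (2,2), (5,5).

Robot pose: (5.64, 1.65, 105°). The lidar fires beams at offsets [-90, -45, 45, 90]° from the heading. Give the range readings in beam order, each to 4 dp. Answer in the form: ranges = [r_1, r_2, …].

beam 1: φ=-90°, α=15°
  dir = (cos 15°, sin 15°) = (0.9659, 0.2588); from cell (5,1)
  next x-line at t=0.3727, next y-line at t=1.3523; Δt_x=1.0353, Δt_y=3.8637
    x: enter (6,1) at t=0.3727 ← occupied
  → r_1 = 0.3727
beam 2: φ=-45°, α=60°
  dir = (cos 60°, sin 60°) = (0.5000, 0.8660); from cell (5,1)
  next x-line at t=0.7200, next y-line at t=0.4041; Δt_x=2.0000, Δt_y=1.1547
    y: enter (5,2) at t=0.4041
    x: enter (6,2) at t=0.7200 ← occupied
  → r_2 = 0.7200
beam 3: φ=45°, α=150°
  dir = (cos 150°, sin 150°) = (-0.8660, 0.5000); from cell (5,1)
  next x-line at t=0.7390, next y-line at t=0.7000; Δt_x=1.1547, Δt_y=2.0000
    y: enter (5,2) at t=0.7000
    x: enter (4,2) at t=0.7390
    x: enter (3,2) at t=1.8937
    y: enter (3,3) at t=2.7000
    x: enter (2,3) at t=3.0484
    x: enter (1,3) at t=4.2031
    y: enter (1,4) at t=4.7000
    x: enter (0,4) at t=5.3578 ← occupied
  → r_3 = 5.3578
beam 4: φ=90°, α=195°
  dir = (cos 195°, sin 195°) = (-0.9659, -0.2588); from cell (5,1)
  next x-line at t=0.6626, next y-line at t=2.5114; Δt_x=1.0353, Δt_y=3.8637
    x: enter (4,1) at t=0.6626
    x: enter (3,1) at t=1.6979
    y: enter (3,0) at t=2.5114 ← occupied
  → r_4 = 2.5114

ranges = [0.3727, 0.7200, 5.3578, 2.5114]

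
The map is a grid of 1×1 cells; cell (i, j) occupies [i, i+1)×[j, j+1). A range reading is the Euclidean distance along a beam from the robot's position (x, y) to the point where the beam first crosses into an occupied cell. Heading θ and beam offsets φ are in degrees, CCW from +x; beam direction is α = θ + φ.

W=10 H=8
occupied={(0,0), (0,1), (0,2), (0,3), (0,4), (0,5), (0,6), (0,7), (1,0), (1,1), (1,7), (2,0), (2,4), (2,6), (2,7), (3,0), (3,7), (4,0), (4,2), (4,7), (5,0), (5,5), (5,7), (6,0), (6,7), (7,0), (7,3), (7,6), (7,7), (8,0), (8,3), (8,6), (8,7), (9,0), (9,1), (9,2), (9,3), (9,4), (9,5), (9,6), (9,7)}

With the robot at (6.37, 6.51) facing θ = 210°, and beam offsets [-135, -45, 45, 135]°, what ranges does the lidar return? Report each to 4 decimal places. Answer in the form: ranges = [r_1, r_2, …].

beam 1: φ=-135°, α=75°
  direction (0.2588, 0.9659); cell (6,6); t to first gridline: x 2.4341, y 0.5073 (then +3.8637 / +1.0353)
    (6,7) via y @ 0.5073  # hit
  → r_1 = 0.5073
beam 2: φ=-45°, α=165°
  direction (-0.9659, 0.2588); cell (6,6); t to first gridline: x 0.3831, y 1.8932 (then +1.0353 / +3.8637)
    (5,6) via x @ 0.3831
    (4,6) via x @ 1.4183
    (4,7) via y @ 1.8932  # hit
  → r_2 = 1.8932
beam 3: φ=45°, α=255°
  direction (-0.2588, -0.9659); cell (6,6); t to first gridline: x 1.4296, y 0.5280 (then +3.8637 / +1.0353)
    (6,5) via y @ 0.5280
    (5,5) via x @ 1.4296  # hit
  → r_3 = 1.4296
beam 4: φ=135°, α=345°
  direction (0.9659, -0.2588); cell (6,6); t to first gridline: x 0.6522, y 1.9705 (then +1.0353 / +3.8637)
    (7,6) via x @ 0.6522  # hit
  → r_4 = 0.6522

ranges = [0.5073, 1.8932, 1.4296, 0.6522]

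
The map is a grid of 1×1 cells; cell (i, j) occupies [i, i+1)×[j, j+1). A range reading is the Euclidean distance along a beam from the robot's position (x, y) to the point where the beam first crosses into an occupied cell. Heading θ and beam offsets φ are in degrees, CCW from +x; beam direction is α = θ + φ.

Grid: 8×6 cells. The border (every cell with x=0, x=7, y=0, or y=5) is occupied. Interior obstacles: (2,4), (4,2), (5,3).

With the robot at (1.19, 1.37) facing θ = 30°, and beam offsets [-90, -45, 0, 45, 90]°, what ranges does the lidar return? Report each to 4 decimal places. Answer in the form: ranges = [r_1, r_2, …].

beam 1: φ=-90°, α=300°
  cosα=0.5000 sinα=-0.8660 | (1,1) | tMaxX 1.6200 tMaxY 0.4272 | tΔX 2.0000 tΔY 1.1547
    t=0.4272 [y] (1,0) — stop
  → r_1 = 0.4272
beam 2: φ=-45°, α=345°
  cosα=0.9659 sinα=-0.2588 | (1,1) | tMaxX 0.8386 tMaxY 1.4296 | tΔX 1.0353 tΔY 3.8637
    t=0.8386 [x] (2,1)
    t=1.4296 [y] (2,0) — stop
  → r_2 = 1.4296
beam 3: φ=0°, α=30°
  cosα=0.8660 sinα=0.5000 | (1,1) | tMaxX 0.9353 tMaxY 1.2600 | tΔX 1.1547 tΔY 2.0000
    t=0.9353 [x] (2,1)
    t=1.2600 [y] (2,2)
    t=2.0900 [x] (3,2)
    t=3.2447 [x] (4,2) — stop
  → r_3 = 3.2447
beam 4: φ=45°, α=75°
  cosα=0.2588 sinα=0.9659 | (1,1) | tMaxX 3.1296 tMaxY 0.6522 | tΔX 3.8637 tΔY 1.0353
    t=0.6522 [y] (1,2)
    t=1.6875 [y] (1,3)
    t=2.7228 [y] (1,4)
    t=3.1296 [x] (2,4) — stop
  → r_4 = 3.1296
beam 5: φ=90°, α=120°
  cosα=-0.5000 sinα=0.8660 | (1,1) | tMaxX 0.3800 tMaxY 0.7275 | tΔX 2.0000 tΔY 1.1547
    t=0.3800 [x] (0,1) — stop
  → r_5 = 0.3800

ranges = [0.4272, 1.4296, 3.2447, 3.1296, 0.3800]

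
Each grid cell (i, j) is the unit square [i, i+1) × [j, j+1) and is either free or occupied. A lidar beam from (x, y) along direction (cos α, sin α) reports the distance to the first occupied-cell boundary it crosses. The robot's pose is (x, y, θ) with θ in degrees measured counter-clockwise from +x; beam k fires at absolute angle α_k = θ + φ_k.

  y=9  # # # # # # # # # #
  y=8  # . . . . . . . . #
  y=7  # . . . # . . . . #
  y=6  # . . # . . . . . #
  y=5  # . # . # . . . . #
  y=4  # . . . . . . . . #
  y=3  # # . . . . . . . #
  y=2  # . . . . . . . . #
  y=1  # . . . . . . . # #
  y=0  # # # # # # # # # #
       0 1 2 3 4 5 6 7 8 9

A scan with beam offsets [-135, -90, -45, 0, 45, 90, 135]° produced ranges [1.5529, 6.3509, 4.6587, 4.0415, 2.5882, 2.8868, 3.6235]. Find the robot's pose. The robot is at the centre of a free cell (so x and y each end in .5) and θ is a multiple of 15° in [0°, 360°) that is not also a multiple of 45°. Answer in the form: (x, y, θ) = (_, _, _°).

(x, y, θ) = (6.5, 5.5, 300°)

The pose lattice has 58·16 = 928 candidates. Test each by forward raycasting.
  (3.5, 8.5, 240°): beam 1 = 0.5176 ≠ 1.5529 ✗
  (7.5, 1.5, 330°): beam 1 = 1.9319 ≠ 1.5529 ✗
  (8.5, 8.5, 105°): beam 1 = 0.5774 ≠ 1.5529 ✗
  (5.5, 4.5, 105°): beam 1 = 4.0415 ≠ 1.5529 ✗
  …
  (6.5, 5.5, 300°): r_1=1.5529, r_2=6.3509, r_3=4.6587, r_4=4.0415, r_5=2.5882, r_6=2.8868, r_7=3.6235 — all match ✓
Unique over the lattice → pose = (6.5, 5.5, 300°).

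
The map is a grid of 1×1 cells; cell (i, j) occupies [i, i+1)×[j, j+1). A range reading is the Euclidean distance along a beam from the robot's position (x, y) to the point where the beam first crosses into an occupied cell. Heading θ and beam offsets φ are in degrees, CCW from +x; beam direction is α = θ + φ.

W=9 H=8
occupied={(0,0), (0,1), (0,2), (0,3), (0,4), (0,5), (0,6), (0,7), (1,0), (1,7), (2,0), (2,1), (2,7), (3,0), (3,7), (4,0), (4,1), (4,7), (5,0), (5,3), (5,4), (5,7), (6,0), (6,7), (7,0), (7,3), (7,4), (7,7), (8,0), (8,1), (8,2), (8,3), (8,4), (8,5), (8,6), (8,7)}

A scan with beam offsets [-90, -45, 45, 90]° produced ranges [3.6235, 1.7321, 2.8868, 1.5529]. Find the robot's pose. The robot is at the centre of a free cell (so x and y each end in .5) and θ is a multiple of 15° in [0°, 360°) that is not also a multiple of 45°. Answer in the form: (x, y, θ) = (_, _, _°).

Enumerate (i+0.5, j+0.5, θ) over the 36 free cells and 16 admissible headings. For each, cast all 4 beams and compare to the given ranges.
  (1.5, 4.5, 300°): beam 1 = 0.5774 ≠ 3.6235 ✗
  (4.5, 3.5, 300°): beam 1 = 4.0415 ≠ 3.6235 ✗
  (1.5, 2.5, 150°): beam 1 = 5.1962 ≠ 3.6235 ✗
  …
  (2.5, 3.5, 195°): r_1=3.6235, r_2=1.7321, r_3=2.8868, r_4=1.5529 — all match ✓
Only this pose fits every beam.

(x, y, θ) = (2.5, 3.5, 195°)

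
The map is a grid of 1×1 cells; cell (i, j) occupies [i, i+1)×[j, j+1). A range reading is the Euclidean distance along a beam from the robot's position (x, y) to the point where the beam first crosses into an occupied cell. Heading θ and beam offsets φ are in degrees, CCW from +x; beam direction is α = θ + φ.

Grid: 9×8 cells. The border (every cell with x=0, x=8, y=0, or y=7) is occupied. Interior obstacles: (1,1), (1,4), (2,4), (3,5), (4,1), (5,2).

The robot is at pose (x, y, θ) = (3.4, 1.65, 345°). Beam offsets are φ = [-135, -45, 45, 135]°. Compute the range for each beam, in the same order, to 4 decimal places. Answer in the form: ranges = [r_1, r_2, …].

beam 1: φ=-135°, α=210°
  direction (-0.8660, -0.5000); cell (3,1); t to first gridline: x 0.4619, y 1.3000 (then +1.1547 / +2.0000)
    (2,1) via x @ 0.4619
    (2,0) via y @ 1.3000  # hit
  → r_1 = 1.3000
beam 2: φ=-45°, α=300°
  direction (0.5000, -0.8660); cell (3,1); t to first gridline: x 1.2000, y 0.7506 (then +2.0000 / +1.1547)
    (3,0) via y @ 0.7506  # hit
  → r_2 = 0.7506
beam 3: φ=45°, α=30°
  direction (0.8660, 0.5000); cell (3,1); t to first gridline: x 0.6928, y 0.7000 (then +1.1547 / +2.0000)
    (4,1) via x @ 0.6928  # hit
  → r_3 = 0.6928
beam 4: φ=135°, α=120°
  direction (-0.5000, 0.8660); cell (3,1); t to first gridline: x 0.8000, y 0.4041 (then +2.0000 / +1.1547)
    (3,2) via y @ 0.4041
    (2,2) via x @ 0.8000
    (2,3) via y @ 1.5588
    (2,4) via y @ 2.7135  # hit
  → r_4 = 2.7135

ranges = [1.3000, 0.7506, 0.6928, 2.7135]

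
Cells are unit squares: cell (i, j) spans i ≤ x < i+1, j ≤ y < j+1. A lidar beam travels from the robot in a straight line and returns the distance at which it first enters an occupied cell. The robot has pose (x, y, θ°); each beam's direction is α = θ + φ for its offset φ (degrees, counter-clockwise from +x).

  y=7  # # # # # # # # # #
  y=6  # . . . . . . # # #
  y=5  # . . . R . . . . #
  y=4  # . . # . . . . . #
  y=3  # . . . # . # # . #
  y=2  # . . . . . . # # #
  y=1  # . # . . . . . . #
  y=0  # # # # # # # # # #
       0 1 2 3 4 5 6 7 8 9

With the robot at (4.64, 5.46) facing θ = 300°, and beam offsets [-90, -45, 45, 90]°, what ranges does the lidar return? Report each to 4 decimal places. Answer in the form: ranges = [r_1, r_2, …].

beam 1: φ=-90°, α=210°
  dir = (cos 210°, sin 210°) = (-0.8660, -0.5000); from cell (4,5)
  next x-line at t=0.7390, next y-line at t=0.9200; Δt_x=1.1547, Δt_y=2.0000
    x: enter (3,5) at t=0.7390
    y: enter (3,4) at t=0.9200 ← occupied
  → r_1 = 0.9200
beam 2: φ=-45°, α=255°
  dir = (cos 255°, sin 255°) = (-0.2588, -0.9659); from cell (4,5)
  next x-line at t=2.4728, next y-line at t=0.4762; Δt_x=3.8637, Δt_y=1.0353
    y: enter (4,4) at t=0.4762
    y: enter (4,3) at t=1.5115 ← occupied
  → r_2 = 1.5115
beam 3: φ=45°, α=345°
  dir = (cos 345°, sin 345°) = (0.9659, -0.2588); from cell (4,5)
  next x-line at t=0.3727, next y-line at t=1.7773; Δt_x=1.0353, Δt_y=3.8637
    x: enter (5,5) at t=0.3727
    x: enter (6,5) at t=1.4080
    y: enter (6,4) at t=1.7773
    x: enter (7,4) at t=2.4433
    x: enter (8,4) at t=3.4785
    x: enter (9,4) at t=4.5138 ← occupied
  → r_3 = 4.5138
beam 4: φ=90°, α=30°
  dir = (cos 30°, sin 30°) = (0.8660, 0.5000); from cell (4,5)
  next x-line at t=0.4157, next y-line at t=1.0800; Δt_x=1.1547, Δt_y=2.0000
    x: enter (5,5) at t=0.4157
    y: enter (5,6) at t=1.0800
    x: enter (6,6) at t=1.5704
    x: enter (7,6) at t=2.7251 ← occupied
  → r_4 = 2.7251

ranges = [0.9200, 1.5115, 4.5138, 2.7251]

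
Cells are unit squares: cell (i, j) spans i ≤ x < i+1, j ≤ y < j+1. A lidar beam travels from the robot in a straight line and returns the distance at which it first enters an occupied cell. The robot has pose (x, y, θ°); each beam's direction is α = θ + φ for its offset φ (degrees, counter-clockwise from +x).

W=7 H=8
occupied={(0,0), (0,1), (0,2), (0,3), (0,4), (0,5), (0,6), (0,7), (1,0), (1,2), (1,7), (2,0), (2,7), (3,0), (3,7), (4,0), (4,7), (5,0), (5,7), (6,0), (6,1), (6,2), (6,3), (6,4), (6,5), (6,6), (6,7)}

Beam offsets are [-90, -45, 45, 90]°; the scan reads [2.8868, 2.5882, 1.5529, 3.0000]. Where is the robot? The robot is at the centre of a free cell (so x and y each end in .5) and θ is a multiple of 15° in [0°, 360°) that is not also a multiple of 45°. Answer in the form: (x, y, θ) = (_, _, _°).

Enumerate (i+0.5, j+0.5, θ) over the 29 free cells and 16 admissible headings. For each, cast all 4 beams and compare to the given ranges.
  (4.5, 1.5, 300°): beam 1 = 1.0000 ≠ 2.8868 ✗
  (3.5, 1.5, 240°): beam 1 = 1.7321 ≠ 2.8868 ✗
  (3.5, 1.5, 285°): beam 1 = 1.9319 ≠ 2.8868 ✗
  (1.5, 5.5, 75°): beam 1 = 4.6587 ≠ 2.8868 ✗
  …
  (4.5, 3.5, 330°): r_1=2.8868, r_2=2.5882, r_3=1.5529, r_4=3.0000 — all match ✓
No second candidate reproduces the full scan.

(x, y, θ) = (4.5, 3.5, 330°)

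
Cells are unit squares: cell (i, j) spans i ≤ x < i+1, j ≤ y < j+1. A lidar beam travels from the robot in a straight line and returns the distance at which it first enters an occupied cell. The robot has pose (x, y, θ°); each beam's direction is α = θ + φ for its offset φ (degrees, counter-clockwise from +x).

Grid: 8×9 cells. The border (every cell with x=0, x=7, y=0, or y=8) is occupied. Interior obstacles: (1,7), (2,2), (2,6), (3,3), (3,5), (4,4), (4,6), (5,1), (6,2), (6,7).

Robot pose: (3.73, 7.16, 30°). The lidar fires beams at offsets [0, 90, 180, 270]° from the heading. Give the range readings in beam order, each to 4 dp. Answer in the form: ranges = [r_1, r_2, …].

ranges = [1.6800, 0.9699, 0.8429, 0.5400]

beam 1: φ=0°, α=30°
  d=(0.8660,0.5000)  start (3,7)  tX=0.3118 tY=1.6800  stride 1/|dx|=1.1547 1/|dy|=2.0000
    cross x-line → (4,7), t=0.3118
    cross x-line → (5,7), t=1.4665
    cross y-line → (5,8), t=1.6800 (wall)
  → r_1 = 1.6800
beam 2: φ=90°, α=120°
  d=(-0.5000,0.8660)  start (3,7)  tX=1.4600 tY=0.9699  stride 1/|dx|=2.0000 1/|dy|=1.1547
    cross y-line → (3,8), t=0.9699 (wall)
  → r_2 = 0.9699
beam 3: φ=180°, α=210°
  d=(-0.8660,-0.5000)  start (3,7)  tX=0.8429 tY=0.3200  stride 1/|dx|=1.1547 1/|dy|=2.0000
    cross y-line → (3,6), t=0.3200
    cross x-line → (2,6), t=0.8429 (wall)
  → r_3 = 0.8429
beam 4: φ=270°, α=300°
  d=(0.5000,-0.8660)  start (3,7)  tX=0.5400 tY=0.1848  stride 1/|dx|=2.0000 1/|dy|=1.1547
    cross y-line → (3,6), t=0.1848
    cross x-line → (4,6), t=0.5400 (wall)
  → r_4 = 0.5400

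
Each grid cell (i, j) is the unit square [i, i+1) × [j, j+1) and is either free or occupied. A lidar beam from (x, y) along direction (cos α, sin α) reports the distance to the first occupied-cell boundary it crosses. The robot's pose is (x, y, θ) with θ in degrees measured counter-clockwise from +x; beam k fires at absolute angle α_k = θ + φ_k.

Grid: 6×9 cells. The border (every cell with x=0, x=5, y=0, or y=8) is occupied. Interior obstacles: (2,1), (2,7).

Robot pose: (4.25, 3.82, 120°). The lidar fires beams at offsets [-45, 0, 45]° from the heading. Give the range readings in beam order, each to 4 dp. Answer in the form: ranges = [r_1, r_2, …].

beam 1: φ=-45°, α=75°
  d=(0.2588,0.9659)  start (4,3)  tX=2.8978 tY=0.1863  stride 1/|dx|=3.8637 1/|dy|=1.0353
    cross y-line → (4,4), t=0.1863
    cross y-line → (4,5), t=1.2216
    cross y-line → (4,6), t=2.2569
    cross x-line → (5,6), t=2.8978 (wall)
  → r_1 = 2.8978
beam 2: φ=0°, α=120°
  d=(-0.5000,0.8660)  start (4,3)  tX=0.5000 tY=0.2078  stride 1/|dx|=2.0000 1/|dy|=1.1547
    cross y-line → (4,4), t=0.2078
    cross x-line → (3,4), t=0.5000
    cross y-line → (3,5), t=1.3625
    cross x-line → (2,5), t=2.5000
    cross y-line → (2,6), t=2.5172
    cross y-line → (2,7), t=3.6719 (wall)
  → r_2 = 3.6719
beam 3: φ=45°, α=165°
  d=(-0.9659,0.2588)  start (4,3)  tX=0.2588 tY=0.6955  stride 1/|dx|=1.0353 1/|dy|=3.8637
    cross x-line → (3,3), t=0.2588
    cross y-line → (3,4), t=0.6955
    cross x-line → (2,4), t=1.2941
    cross x-line → (1,4), t=2.3294
    cross x-line → (0,4), t=3.3646 (wall)
  → r_3 = 3.3646

ranges = [2.8978, 3.6719, 3.3646]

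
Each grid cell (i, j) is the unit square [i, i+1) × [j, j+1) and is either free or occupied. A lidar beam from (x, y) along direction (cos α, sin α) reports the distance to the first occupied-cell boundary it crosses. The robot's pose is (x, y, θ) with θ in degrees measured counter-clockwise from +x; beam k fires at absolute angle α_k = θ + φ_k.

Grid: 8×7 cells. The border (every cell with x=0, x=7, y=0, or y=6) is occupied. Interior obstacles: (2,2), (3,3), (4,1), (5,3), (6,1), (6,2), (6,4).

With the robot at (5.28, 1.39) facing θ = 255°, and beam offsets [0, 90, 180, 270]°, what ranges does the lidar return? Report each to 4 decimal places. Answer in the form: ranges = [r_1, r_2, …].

beam 1: φ=0°, α=255°
  direction (-0.2588, -0.9659); cell (5,1); t to first gridline: x 1.0818, y 0.4038 (then +3.8637 / +1.0353)
    (5,0) via y @ 0.4038  # hit
  → r_1 = 0.4038
beam 2: φ=90°, α=345°
  direction (0.9659, -0.2588); cell (5,1); t to first gridline: x 0.7454, y 1.5068 (then +1.0353 / +3.8637)
    (6,1) via x @ 0.7454  # hit
  → r_2 = 0.7454
beam 3: φ=180°, α=75°
  direction (0.2588, 0.9659); cell (5,1); t to first gridline: x 2.7819, y 0.6315 (then +3.8637 / +1.0353)
    (5,2) via y @ 0.6315
    (5,3) via y @ 1.6668  # hit
  → r_3 = 1.6668
beam 4: φ=270°, α=165°
  direction (-0.9659, 0.2588); cell (5,1); t to first gridline: x 0.2899, y 2.3569 (then +1.0353 / +3.8637)
    (4,1) via x @ 0.2899  # hit
  → r_4 = 0.2899

ranges = [0.4038, 0.7454, 1.6668, 0.2899]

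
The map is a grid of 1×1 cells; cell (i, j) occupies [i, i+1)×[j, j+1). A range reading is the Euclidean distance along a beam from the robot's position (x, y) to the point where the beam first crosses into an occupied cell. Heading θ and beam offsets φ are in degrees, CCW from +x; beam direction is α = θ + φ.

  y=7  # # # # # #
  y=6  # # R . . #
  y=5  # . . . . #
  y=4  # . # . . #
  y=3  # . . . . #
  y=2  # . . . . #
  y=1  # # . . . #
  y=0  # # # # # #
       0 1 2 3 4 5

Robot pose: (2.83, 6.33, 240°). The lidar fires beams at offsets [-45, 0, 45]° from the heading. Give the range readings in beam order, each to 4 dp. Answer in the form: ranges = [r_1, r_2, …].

beam 1: φ=-45°, α=195°
  direction (-0.9659, -0.2588); cell (2,6); t to first gridline: x 0.8593, y 1.2750 (then +1.0353 / +3.8637)
    (1,6) via x @ 0.8593  # hit
  → r_1 = 0.8593
beam 2: φ=0°, α=240°
  direction (-0.5000, -0.8660); cell (2,6); t to first gridline: x 1.6600, y 0.3811 (then +2.0000 / +1.1547)
    (2,5) via y @ 0.3811
    (2,4) via y @ 1.5358  # hit
  → r_2 = 1.5358
beam 3: φ=45°, α=285°
  direction (0.2588, -0.9659); cell (2,6); t to first gridline: x 0.6568, y 0.3416 (then +3.8637 / +1.0353)
    (2,5) via y @ 0.3416
    (3,5) via x @ 0.6568
    (3,4) via y @ 1.3769
    (3,3) via y @ 2.4122
    (3,2) via y @ 3.4475
    (3,1) via y @ 4.4827
    (4,1) via x @ 4.5205
    (4,0) via y @ 5.5180  # hit
  → r_3 = 5.5180

ranges = [0.8593, 1.5358, 5.5180]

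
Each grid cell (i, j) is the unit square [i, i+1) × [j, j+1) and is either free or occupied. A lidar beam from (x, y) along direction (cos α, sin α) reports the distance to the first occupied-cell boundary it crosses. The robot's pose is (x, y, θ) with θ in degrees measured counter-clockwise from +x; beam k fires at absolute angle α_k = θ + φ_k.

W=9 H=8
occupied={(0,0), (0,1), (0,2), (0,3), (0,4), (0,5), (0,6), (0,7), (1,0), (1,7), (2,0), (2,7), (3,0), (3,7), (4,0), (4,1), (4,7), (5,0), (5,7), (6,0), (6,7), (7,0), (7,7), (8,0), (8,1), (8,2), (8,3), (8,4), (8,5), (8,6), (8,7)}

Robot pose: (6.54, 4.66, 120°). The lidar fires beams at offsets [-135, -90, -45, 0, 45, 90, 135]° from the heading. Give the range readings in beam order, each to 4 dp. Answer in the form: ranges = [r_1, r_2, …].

beam 1: φ=-135°, α=345°
  direction (0.9659, -0.2588); cell (6,4); t to first gridline: x 0.4762, y 2.5500 (then +1.0353 / +3.8637)
    (7,4) via x @ 0.4762
    (8,4) via x @ 1.5115  # hit
  → r_1 = 1.5115
beam 2: φ=-90°, α=30°
  direction (0.8660, 0.5000); cell (6,4); t to first gridline: x 0.5312, y 0.6800 (then +1.1547 / +2.0000)
    (7,4) via x @ 0.5312
    (7,5) via y @ 0.6800
    (8,5) via x @ 1.6859  # hit
  → r_2 = 1.6859
beam 3: φ=-45°, α=75°
  direction (0.2588, 0.9659); cell (6,4); t to first gridline: x 1.7773, y 0.3520 (then +3.8637 / +1.0353)
    (6,5) via y @ 0.3520
    (6,6) via y @ 1.3873
    (7,6) via x @ 1.7773
    (7,7) via y @ 2.4225  # hit
  → r_3 = 2.4225
beam 4: φ=0°, α=120°
  direction (-0.5000, 0.8660); cell (6,4); t to first gridline: x 1.0800, y 0.3926 (then +2.0000 / +1.1547)
    (6,5) via y @ 0.3926
    (5,5) via x @ 1.0800
    (5,6) via y @ 1.5473
    (5,7) via y @ 2.7020  # hit
  → r_4 = 2.7020
beam 5: φ=45°, α=165°
  direction (-0.9659, 0.2588); cell (6,4); t to first gridline: x 0.5590, y 1.3137 (then +1.0353 / +3.8637)
    (5,4) via x @ 0.5590
    (5,5) via y @ 1.3137
    (4,5) via x @ 1.5943
    (3,5) via x @ 2.6296
    (2,5) via x @ 3.6649
    (1,5) via x @ 4.7002
    (1,6) via y @ 5.1774
    (0,6) via x @ 5.7354  # hit
  → r_5 = 5.7354
beam 6: φ=90°, α=210°
  direction (-0.8660, -0.5000); cell (6,4); t to first gridline: x 0.6235, y 1.3200 (then +1.1547 / +2.0000)
    (5,4) via x @ 0.6235
    (5,3) via y @ 1.3200
    (4,3) via x @ 1.7782
    (3,3) via x @ 2.9329
    (3,2) via y @ 3.3200
    (2,2) via x @ 4.0876
    (1,2) via x @ 5.2423
    (1,1) via y @ 5.3200
    (0,1) via x @ 6.3970  # hit
  → r_6 = 6.3970
beam 7: φ=135°, α=255°
  direction (-0.2588, -0.9659); cell (6,4); t to first gridline: x 2.0864, y 0.6833 (then +3.8637 / +1.0353)
    (6,3) via y @ 0.6833
    (6,2) via y @ 1.7186
    (5,2) via x @ 2.0864
    (5,1) via y @ 2.7538
    (5,0) via y @ 3.7891  # hit
  → r_7 = 3.7891

ranges = [1.5115, 1.6859, 2.4225, 2.7020, 5.7354, 6.3970, 3.7891]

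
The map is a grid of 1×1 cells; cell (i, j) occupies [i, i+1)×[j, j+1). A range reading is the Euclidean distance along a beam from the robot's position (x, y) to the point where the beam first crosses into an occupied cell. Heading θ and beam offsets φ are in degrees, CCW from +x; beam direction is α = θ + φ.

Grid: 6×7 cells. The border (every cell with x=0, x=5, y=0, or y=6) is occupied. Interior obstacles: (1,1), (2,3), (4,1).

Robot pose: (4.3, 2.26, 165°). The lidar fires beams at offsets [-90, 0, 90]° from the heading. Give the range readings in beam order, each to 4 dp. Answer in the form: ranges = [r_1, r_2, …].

ranges = [2.7046, 3.4164, 0.2692]

beam 1: φ=-90°, α=75°
  dir = (cos 75°, sin 75°) = (0.2588, 0.9659); from cell (4,2)
  next x-line at t=2.7046, next y-line at t=0.7661; Δt_x=3.8637, Δt_y=1.0353
    y: enter (4,3) at t=0.7661
    y: enter (4,4) at t=1.8014
    x: enter (5,4) at t=2.7046 ← occupied
  → r_1 = 2.7046
beam 2: φ=0°, α=165°
  dir = (cos 165°, sin 165°) = (-0.9659, 0.2588); from cell (4,2)
  next x-line at t=0.3106, next y-line at t=2.8591; Δt_x=1.0353, Δt_y=3.8637
    x: enter (3,2) at t=0.3106
    x: enter (2,2) at t=1.3459
    x: enter (1,2) at t=2.3811
    y: enter (1,3) at t=2.8591
    x: enter (0,3) at t=3.4164 ← occupied
  → r_2 = 3.4164
beam 3: φ=90°, α=255°
  dir = (cos 255°, sin 255°) = (-0.2588, -0.9659); from cell (4,2)
  next x-line at t=1.1591, next y-line at t=0.2692; Δt_x=3.8637, Δt_y=1.0353
    y: enter (4,1) at t=0.2692 ← occupied
  → r_3 = 0.2692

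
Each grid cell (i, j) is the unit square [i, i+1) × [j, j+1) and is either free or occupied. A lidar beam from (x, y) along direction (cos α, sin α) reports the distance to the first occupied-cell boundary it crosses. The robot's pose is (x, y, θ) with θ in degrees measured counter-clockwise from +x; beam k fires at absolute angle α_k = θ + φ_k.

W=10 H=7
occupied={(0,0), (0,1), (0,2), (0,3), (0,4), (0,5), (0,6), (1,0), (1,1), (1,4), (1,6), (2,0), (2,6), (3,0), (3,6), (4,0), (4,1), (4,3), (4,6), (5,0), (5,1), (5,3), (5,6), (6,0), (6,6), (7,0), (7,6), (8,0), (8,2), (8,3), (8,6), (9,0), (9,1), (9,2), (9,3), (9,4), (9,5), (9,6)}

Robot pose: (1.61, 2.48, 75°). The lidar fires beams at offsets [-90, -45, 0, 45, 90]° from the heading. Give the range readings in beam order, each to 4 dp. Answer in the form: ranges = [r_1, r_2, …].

ranges = [2.4743, 2.7597, 3.6442, 1.2200, 0.6315]

beam 1: φ=-90°, α=345°
  direction (0.9659, -0.2588); cell (1,2); t to first gridline: x 0.4038, y 1.8546 (then +1.0353 / +3.8637)
    (2,2) via x @ 0.4038
    (3,2) via x @ 1.4390
    (3,1) via y @ 1.8546
    (4,1) via x @ 2.4743  # hit
  → r_1 = 2.4743
beam 2: φ=-45°, α=30°
  direction (0.8660, 0.5000); cell (1,2); t to first gridline: x 0.4503, y 1.0400 (then +1.1547 / +2.0000)
    (2,2) via x @ 0.4503
    (2,3) via y @ 1.0400
    (3,3) via x @ 1.6050
    (4,3) via x @ 2.7597  # hit
  → r_2 = 2.7597
beam 3: φ=0°, α=75°
  direction (0.2588, 0.9659); cell (1,2); t to first gridline: x 1.5068, y 0.5383 (then +3.8637 / +1.0353)
    (1,3) via y @ 0.5383
    (2,3) via x @ 1.5068
    (2,4) via y @ 1.5736
    (2,5) via y @ 2.6089
    (2,6) via y @ 3.6442  # hit
  → r_3 = 3.6442
beam 4: φ=45°, α=120°
  direction (-0.5000, 0.8660); cell (1,2); t to first gridline: x 1.2200, y 0.6004 (then +2.0000 / +1.1547)
    (1,3) via y @ 0.6004
    (0,3) via x @ 1.2200  # hit
  → r_4 = 1.2200
beam 5: φ=90°, α=165°
  direction (-0.9659, 0.2588); cell (1,2); t to first gridline: x 0.6315, y 2.0091 (then +1.0353 / +3.8637)
    (0,2) via x @ 0.6315  # hit
  → r_5 = 0.6315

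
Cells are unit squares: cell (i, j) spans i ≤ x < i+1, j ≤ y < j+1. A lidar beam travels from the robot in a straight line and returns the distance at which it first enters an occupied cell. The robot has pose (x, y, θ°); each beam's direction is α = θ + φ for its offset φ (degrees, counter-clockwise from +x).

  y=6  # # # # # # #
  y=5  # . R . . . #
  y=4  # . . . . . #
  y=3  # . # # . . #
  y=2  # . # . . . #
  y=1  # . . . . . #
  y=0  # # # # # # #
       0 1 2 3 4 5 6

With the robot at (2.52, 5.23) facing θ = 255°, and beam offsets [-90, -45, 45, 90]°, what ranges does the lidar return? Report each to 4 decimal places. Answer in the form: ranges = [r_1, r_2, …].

beam 1: φ=-90°, α=165°
  cosα=-0.9659 sinα=0.2588 | (2,5) | tMaxX 0.5383 tMaxY 2.9751 | tΔX 1.0353 tΔY 3.8637
    t=0.5383 [x] (1,5)
    t=1.5736 [x] (0,5) — stop
  → r_1 = 1.5736
beam 2: φ=-45°, α=210°
  cosα=-0.8660 sinα=-0.5000 | (2,5) | tMaxX 0.6004 tMaxY 0.4600 | tΔX 1.1547 tΔY 2.0000
    t=0.4600 [y] (2,4)
    t=0.6004 [x] (1,4)
    t=1.7551 [x] (0,4) — stop
  → r_2 = 1.7551
beam 3: φ=45°, α=300°
  cosα=0.5000 sinα=-0.8660 | (2,5) | tMaxX 0.9600 tMaxY 0.2656 | tΔX 2.0000 tΔY 1.1547
    t=0.2656 [y] (2,4)
    t=0.9600 [x] (3,4)
    t=1.4203 [y] (3,3) — stop
  → r_3 = 1.4203
beam 4: φ=90°, α=345°
  cosα=0.9659 sinα=-0.2588 | (2,5) | tMaxX 0.4969 tMaxY 0.8887 | tΔX 1.0353 tΔY 3.8637
    t=0.4969 [x] (3,5)
    t=0.8887 [y] (3,4)
    t=1.5322 [x] (4,4)
    t=2.5675 [x] (5,4)
    t=3.6028 [x] (6,4) — stop
  → r_4 = 3.6028

ranges = [1.5736, 1.7551, 1.4203, 3.6028]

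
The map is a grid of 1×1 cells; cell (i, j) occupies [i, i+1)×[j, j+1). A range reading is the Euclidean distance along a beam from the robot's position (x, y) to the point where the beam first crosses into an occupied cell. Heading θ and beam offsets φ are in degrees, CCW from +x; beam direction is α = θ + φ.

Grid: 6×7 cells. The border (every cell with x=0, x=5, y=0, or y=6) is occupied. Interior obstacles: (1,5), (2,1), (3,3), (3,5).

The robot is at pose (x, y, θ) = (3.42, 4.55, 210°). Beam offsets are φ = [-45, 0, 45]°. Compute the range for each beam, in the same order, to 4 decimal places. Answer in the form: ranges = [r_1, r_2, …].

ranges = [1.7387, 2.7944, 0.5694]

beam 1: φ=-45°, α=165°
  direction (-0.9659, 0.2588); cell (3,4); t to first gridline: x 0.4348, y 1.7387 (then +1.0353 / +3.8637)
    (2,4) via x @ 0.4348
    (1,4) via x @ 1.4701
    (1,5) via y @ 1.7387  # hit
  → r_1 = 1.7387
beam 2: φ=0°, α=210°
  direction (-0.8660, -0.5000); cell (3,4); t to first gridline: x 0.4850, y 1.1000 (then +1.1547 / +2.0000)
    (2,4) via x @ 0.4850
    (2,3) via y @ 1.1000
    (1,3) via x @ 1.6397
    (0,3) via x @ 2.7944  # hit
  → r_2 = 2.7944
beam 3: φ=45°, α=255°
  direction (-0.2588, -0.9659); cell (3,4); t to first gridline: x 1.6228, y 0.5694 (then +3.8637 / +1.0353)
    (3,3) via y @ 0.5694  # hit
  → r_3 = 0.5694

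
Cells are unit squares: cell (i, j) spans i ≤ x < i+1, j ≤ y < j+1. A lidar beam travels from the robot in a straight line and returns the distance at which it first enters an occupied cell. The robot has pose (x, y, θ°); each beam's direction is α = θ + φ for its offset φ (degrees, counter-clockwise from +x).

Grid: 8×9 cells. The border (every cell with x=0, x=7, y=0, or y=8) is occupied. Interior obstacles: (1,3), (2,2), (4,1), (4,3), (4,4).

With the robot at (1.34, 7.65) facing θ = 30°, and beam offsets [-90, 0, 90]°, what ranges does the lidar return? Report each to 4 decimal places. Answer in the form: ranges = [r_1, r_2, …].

ranges = [5.3200, 0.7000, 0.4041]

beam 1: φ=-90°, α=300°
  cosα=0.5000 sinα=-0.8660 | (1,7) | tMaxX 1.3200 tMaxY 0.7506 | tΔX 2.0000 tΔY 1.1547
    t=0.7506 [y] (1,6)
    t=1.3200 [x] (2,6)
    t=1.9053 [y] (2,5)
    t=3.0600 [y] (2,4)
    t=3.3200 [x] (3,4)
    t=4.2147 [y] (3,3)
    t=5.3200 [x] (4,3) — stop
  → r_1 = 5.3200
beam 2: φ=0°, α=30°
  cosα=0.8660 sinα=0.5000 | (1,7) | tMaxX 0.7621 tMaxY 0.7000 | tΔX 1.1547 tΔY 2.0000
    t=0.7000 [y] (1,8) — stop
  → r_2 = 0.7000
beam 3: φ=90°, α=120°
  cosα=-0.5000 sinα=0.8660 | (1,7) | tMaxX 0.6800 tMaxY 0.4041 | tΔX 2.0000 tΔY 1.1547
    t=0.4041 [y] (1,8) — stop
  → r_3 = 0.4041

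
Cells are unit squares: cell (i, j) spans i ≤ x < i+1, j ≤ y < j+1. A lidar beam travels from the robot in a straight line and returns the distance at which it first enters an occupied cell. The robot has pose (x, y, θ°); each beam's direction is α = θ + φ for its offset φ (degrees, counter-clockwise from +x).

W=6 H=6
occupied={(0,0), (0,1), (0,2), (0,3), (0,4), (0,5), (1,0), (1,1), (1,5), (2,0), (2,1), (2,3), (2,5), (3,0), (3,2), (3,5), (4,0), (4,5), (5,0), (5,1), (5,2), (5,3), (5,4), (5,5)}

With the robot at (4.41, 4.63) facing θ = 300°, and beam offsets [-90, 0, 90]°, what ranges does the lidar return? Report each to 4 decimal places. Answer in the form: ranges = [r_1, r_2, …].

ranges = [1.6281, 1.1800, 0.6813]

beam 1: φ=-90°, α=210°
  dir = (cos 210°, sin 210°) = (-0.8660, -0.5000); from cell (4,4)
  next x-line at t=0.4734, next y-line at t=1.2600; Δt_x=1.1547, Δt_y=2.0000
    x: enter (3,4) at t=0.4734
    y: enter (3,3) at t=1.2600
    x: enter (2,3) at t=1.6281 ← occupied
  → r_1 = 1.6281
beam 2: φ=0°, α=300°
  dir = (cos 300°, sin 300°) = (0.5000, -0.8660); from cell (4,4)
  next x-line at t=1.1800, next y-line at t=0.7275; Δt_x=2.0000, Δt_y=1.1547
    y: enter (4,3) at t=0.7275
    x: enter (5,3) at t=1.1800 ← occupied
  → r_2 = 1.1800
beam 3: φ=90°, α=30°
  dir = (cos 30°, sin 30°) = (0.8660, 0.5000); from cell (4,4)
  next x-line at t=0.6813, next y-line at t=0.7400; Δt_x=1.1547, Δt_y=2.0000
    x: enter (5,4) at t=0.6813 ← occupied
  → r_3 = 0.6813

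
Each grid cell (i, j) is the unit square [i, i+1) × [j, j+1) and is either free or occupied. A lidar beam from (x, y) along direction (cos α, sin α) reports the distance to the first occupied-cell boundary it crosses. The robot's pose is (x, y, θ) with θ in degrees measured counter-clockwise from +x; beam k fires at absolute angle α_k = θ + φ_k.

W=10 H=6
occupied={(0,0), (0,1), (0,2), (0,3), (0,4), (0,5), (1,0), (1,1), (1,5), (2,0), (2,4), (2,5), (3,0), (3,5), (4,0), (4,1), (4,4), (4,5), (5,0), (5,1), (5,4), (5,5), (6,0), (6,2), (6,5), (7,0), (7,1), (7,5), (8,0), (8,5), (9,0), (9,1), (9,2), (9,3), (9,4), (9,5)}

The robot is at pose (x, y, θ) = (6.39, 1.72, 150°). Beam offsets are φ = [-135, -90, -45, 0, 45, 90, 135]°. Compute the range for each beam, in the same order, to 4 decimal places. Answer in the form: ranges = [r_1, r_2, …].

ranges = [0.6315, 0.3233, 0.2899, 0.4503, 0.4038, 0.7800, 0.7454]

beam 1: φ=-135°, α=15°
  dir = (cos 15°, sin 15°) = (0.9659, 0.2588); from cell (6,1)
  next x-line at t=0.6315, next y-line at t=1.0818; Δt_x=1.0353, Δt_y=3.8637
    x: enter (7,1) at t=0.6315 ← occupied
  → r_1 = 0.6315
beam 2: φ=-90°, α=60°
  dir = (cos 60°, sin 60°) = (0.5000, 0.8660); from cell (6,1)
  next x-line at t=1.2200, next y-line at t=0.3233; Δt_x=2.0000, Δt_y=1.1547
    y: enter (6,2) at t=0.3233 ← occupied
  → r_2 = 0.3233
beam 3: φ=-45°, α=105°
  dir = (cos 105°, sin 105°) = (-0.2588, 0.9659); from cell (6,1)
  next x-line at t=1.5068, next y-line at t=0.2899; Δt_x=3.8637, Δt_y=1.0353
    y: enter (6,2) at t=0.2899 ← occupied
  → r_3 = 0.2899
beam 4: φ=0°, α=150°
  dir = (cos 150°, sin 150°) = (-0.8660, 0.5000); from cell (6,1)
  next x-line at t=0.4503, next y-line at t=0.5600; Δt_x=1.1547, Δt_y=2.0000
    x: enter (5,1) at t=0.4503 ← occupied
  → r_4 = 0.4503
beam 5: φ=45°, α=195°
  dir = (cos 195°, sin 195°) = (-0.9659, -0.2588); from cell (6,1)
  next x-line at t=0.4038, next y-line at t=2.7819; Δt_x=1.0353, Δt_y=3.8637
    x: enter (5,1) at t=0.4038 ← occupied
  → r_5 = 0.4038
beam 6: φ=90°, α=240°
  dir = (cos 240°, sin 240°) = (-0.5000, -0.8660); from cell (6,1)
  next x-line at t=0.7800, next y-line at t=0.8314; Δt_x=2.0000, Δt_y=1.1547
    x: enter (5,1) at t=0.7800 ← occupied
  → r_6 = 0.7800
beam 7: φ=135°, α=285°
  dir = (cos 285°, sin 285°) = (0.2588, -0.9659); from cell (6,1)
  next x-line at t=2.3569, next y-line at t=0.7454; Δt_x=3.8637, Δt_y=1.0353
    y: enter (6,0) at t=0.7454 ← occupied
  → r_7 = 0.7454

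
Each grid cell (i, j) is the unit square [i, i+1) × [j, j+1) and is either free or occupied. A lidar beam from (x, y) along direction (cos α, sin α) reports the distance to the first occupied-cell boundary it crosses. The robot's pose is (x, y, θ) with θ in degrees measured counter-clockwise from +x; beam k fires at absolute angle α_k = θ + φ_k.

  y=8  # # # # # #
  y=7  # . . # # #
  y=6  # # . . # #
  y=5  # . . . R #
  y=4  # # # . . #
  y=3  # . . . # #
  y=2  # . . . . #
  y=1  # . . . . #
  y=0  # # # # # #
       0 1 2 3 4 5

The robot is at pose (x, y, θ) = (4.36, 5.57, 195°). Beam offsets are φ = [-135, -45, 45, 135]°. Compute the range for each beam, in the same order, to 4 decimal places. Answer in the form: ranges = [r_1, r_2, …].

ranges = [0.4965, 2.7251, 5.2770, 0.7390]

beam 1: φ=-135°, α=60°
  d=(0.5000,0.8660)  start (4,5)  tX=1.2800 tY=0.4965  stride 1/|dx|=2.0000 1/|dy|=1.1547
    cross y-line → (4,6), t=0.4965 (wall)
  → r_1 = 0.4965
beam 2: φ=-45°, α=150°
  d=(-0.8660,0.5000)  start (4,5)  tX=0.4157 tY=0.8600  stride 1/|dx|=1.1547 1/|dy|=2.0000
    cross x-line → (3,5), t=0.4157
    cross y-line → (3,6), t=0.8600
    cross x-line → (2,6), t=1.5704
    cross x-line → (1,6), t=2.7251 (wall)
  → r_2 = 2.7251
beam 3: φ=45°, α=240°
  d=(-0.5000,-0.8660)  start (4,5)  tX=0.7200 tY=0.6582  stride 1/|dx|=2.0000 1/|dy|=1.1547
    cross y-line → (4,4), t=0.6582
    cross x-line → (3,4), t=0.7200
    cross y-line → (3,3), t=1.8129
    cross x-line → (2,3), t=2.7200
    cross y-line → (2,2), t=2.9676
    cross y-line → (2,1), t=4.1223
    cross x-line → (1,1), t=4.7200
    cross y-line → (1,0), t=5.2770 (wall)
  → r_3 = 5.2770
beam 4: φ=135°, α=330°
  d=(0.8660,-0.5000)  start (4,5)  tX=0.7390 tY=1.1400  stride 1/|dx|=1.1547 1/|dy|=2.0000
    cross x-line → (5,5), t=0.7390 (wall)
  → r_4 = 0.7390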